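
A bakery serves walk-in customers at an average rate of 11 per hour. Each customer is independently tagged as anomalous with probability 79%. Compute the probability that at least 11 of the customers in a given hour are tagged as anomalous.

Thinning: the customers that are tagged as anomalous themselves form a Poisson process with rate 0.79 × 11 = 8.69 per hour.
So μ = 8.69.
P(N ≥ 11) = 1 − P(N ≤ 10) ≈ 0.2579.

0.2579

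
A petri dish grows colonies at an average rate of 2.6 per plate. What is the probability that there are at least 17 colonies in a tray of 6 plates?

Over the interval, μ = 2.6 × 6 = 15.6 (a tray of 6 plates = 6 plates).
P(N ≥ 17) = 1 − P(N ≤ 16) = 1 − Σ_{j=0}^{16} e^(−μ) μ^j/j! ≈ 0.3944.

0.3944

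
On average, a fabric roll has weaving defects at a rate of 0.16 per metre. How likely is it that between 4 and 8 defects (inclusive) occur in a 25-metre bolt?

0.5452

Over the interval, μ = 0.16 × 25 = 4 (a 25-metre bolt = 25 metres).
P(4 ≤ N ≤ 8) = Σ_{j=4}^{8} e^(−4) · 4^j/j! ≈ 0.5452.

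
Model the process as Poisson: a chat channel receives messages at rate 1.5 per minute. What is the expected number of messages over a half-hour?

E[N] = λt = 1.5 × 30 = 45 (a half-hour = 30 minutes).

45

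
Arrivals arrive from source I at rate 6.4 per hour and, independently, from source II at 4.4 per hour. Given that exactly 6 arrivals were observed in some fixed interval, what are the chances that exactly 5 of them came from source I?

Given the total, each event is independently from source I with probability p = λ_I/(λ_I+λ_II) = 6.4/10.8 ≈ 0.5926.
So K ~ Binomial(6, 6.4/10.8): P(K = 5) = C(6,5) · (6.4/10.8)^5 · (4.4/10.8)^1 ≈ 0.1786.

0.1786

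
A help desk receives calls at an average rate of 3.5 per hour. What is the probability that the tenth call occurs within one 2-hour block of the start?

0.1695

Over the interval, μ = 3.5 × 2 = 7 (a 2-hour block = 2 hours).
The tenth arrival falls in the interval iff at least 10 events occur there: P(S_10 ≤ t) = P(N ≥ 10) = 1 − P(N ≤ 9) ≈ 0.1695.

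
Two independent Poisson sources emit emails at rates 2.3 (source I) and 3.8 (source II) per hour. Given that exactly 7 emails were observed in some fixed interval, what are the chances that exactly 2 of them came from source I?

Given the total, each event is independently from source I with probability p = λ_I/(λ_I+λ_II) = 2.3/6.1 ≈ 0.3770.
So K ~ Binomial(7, 2.3/6.1): P(K = 2) = C(7,2) · (2.3/6.1)^2 · (3.8/6.1)^5 ≈ 0.2801.

0.2801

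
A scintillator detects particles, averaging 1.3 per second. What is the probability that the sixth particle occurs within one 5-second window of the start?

0.6310

Over the interval, μ = 1.3 × 5 = 6.5 (a 5-second window = 5 seconds).
The sixth arrival falls in the interval iff at least 6 events occur there: P(S_6 ≤ t) = P(N ≥ 6) = 1 − P(N ≤ 5) ≈ 0.6310.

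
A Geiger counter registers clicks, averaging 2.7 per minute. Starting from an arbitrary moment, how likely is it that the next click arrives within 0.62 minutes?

Inter-arrival times are exponential with rate λ = 2.7 per minute.
P(T ≤ 0.62) = 1 − e^(−λt) = 1 − e^(−2.7 × 0.62) = 1 − e^(−1.674) ≈ 0.8125.

0.8125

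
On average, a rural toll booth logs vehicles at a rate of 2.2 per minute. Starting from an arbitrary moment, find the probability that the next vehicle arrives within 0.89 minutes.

Inter-arrival times are exponential with rate λ = 2.2 per minute.
P(T ≤ 0.89) = 1 − e^(−λt) = 1 − e^(−2.2 × 0.89) = 1 − e^(−1.958) ≈ 0.8589.

0.8589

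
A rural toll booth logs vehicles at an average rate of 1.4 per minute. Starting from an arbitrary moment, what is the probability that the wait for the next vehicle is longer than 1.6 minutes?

0.1065

The wait for the next event is exponential with rate λ = 1.4 per minute.
P(T > 1.6) = e^(−λt) = e^(−1.4 × 1.6) = e^(−2.24) ≈ 0.1065.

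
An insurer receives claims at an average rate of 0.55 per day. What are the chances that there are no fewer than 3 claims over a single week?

Over the interval, μ = 0.55 × 7 = 3.85 (a week = 7 days).
P(N ≥ 3) = 1 − P(N ≤ 2) = 1 − Σ_{j=0}^{2} e^(−μ) μ^j/j! ≈ 0.7391.

0.7391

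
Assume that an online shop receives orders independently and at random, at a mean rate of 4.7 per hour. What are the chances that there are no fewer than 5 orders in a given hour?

With mean μ = 4.7 per hour,
P(N ≥ 5) = 1 − P(N ≤ 4) = 1 − Σ_{j=0}^{4} e^(−μ) μ^j/j! ≈ 0.5054.

0.5054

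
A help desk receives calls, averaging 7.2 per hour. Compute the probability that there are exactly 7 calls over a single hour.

0.1486

With mean μ = 7.2 per hour,
P(N = 7) = e^(−μ) μ^7/7! = e^(−7.2) · 7.2^7/5040 ≈ 0.1486.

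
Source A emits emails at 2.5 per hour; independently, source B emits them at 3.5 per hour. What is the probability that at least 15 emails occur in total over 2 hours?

Independent Poisson processes superpose: combined rate λ = 2.5 + 3.5 = 6 per hour.
Over the interval, μ = 6 × 2 = 12 (2 hours).
P(N ≥ 15) = 1 − P(N ≤ 14) ≈ 0.2280.

0.2280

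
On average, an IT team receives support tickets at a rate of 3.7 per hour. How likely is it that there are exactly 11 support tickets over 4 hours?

Over the interval, μ = 3.7 × 4 = 14.8 (4 hours).
P(N = 11) = e^(−μ) μ^11/11! = e^(−14.8) · 14.8^11/39916800 ≈ 0.0698.

0.0698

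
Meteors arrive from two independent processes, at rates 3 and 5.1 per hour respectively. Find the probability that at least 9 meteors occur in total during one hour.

0.4214

Independent Poisson processes superpose: combined rate λ = 3 + 5.1 = 8.1 per hour.
So μ = 8.1.
P(N ≥ 9) = 1 − P(N ≤ 8) ≈ 0.4214.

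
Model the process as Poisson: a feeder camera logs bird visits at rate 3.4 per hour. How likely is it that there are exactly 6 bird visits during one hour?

With mean μ = 3.4 per hour,
P(N = 6) = e^(−μ) μ^6/6! = e^(−3.4) · 3.4^6/720 ≈ 0.0716.

0.0716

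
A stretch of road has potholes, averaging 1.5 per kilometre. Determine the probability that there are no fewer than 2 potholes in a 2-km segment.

0.8009

Over the interval, μ = 1.5 × 2 = 3 (a 2-km segment = 2 kilometres).
P(N ≥ 2) = 1 − P(N ≤ 1) = 1 − Σ_{j=0}^{1} e^(−μ) μ^j/j! ≈ 0.8009.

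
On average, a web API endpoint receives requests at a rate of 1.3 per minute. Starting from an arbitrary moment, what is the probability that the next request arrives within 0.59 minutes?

0.5356

Inter-arrival times are exponential with rate λ = 1.3 per minute.
P(T ≤ 0.59) = 1 − e^(−λt) = 1 − e^(−1.3 × 0.59) = 1 − e^(−0.767) ≈ 0.5356.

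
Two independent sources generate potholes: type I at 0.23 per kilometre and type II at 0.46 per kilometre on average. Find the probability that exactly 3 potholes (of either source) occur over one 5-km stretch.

0.2173

Independent Poisson processes superpose: combined rate λ = 0.23 + 0.46 = 0.69 per kilometre.
Over the interval, μ = 0.69 × 5 = 3.45 (a 5-km stretch = 5 kilometres).
P(N = 3) = e^(−3.45) · 3.45^3/3! ≈ 0.2173.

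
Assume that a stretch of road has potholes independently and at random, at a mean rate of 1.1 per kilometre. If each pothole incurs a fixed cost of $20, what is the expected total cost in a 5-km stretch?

E[N] = 1.1 × 5 = 5.5 (a 5-km stretch = 5 kilometres); E[cost] = 5.5 × $20 = $110.

$110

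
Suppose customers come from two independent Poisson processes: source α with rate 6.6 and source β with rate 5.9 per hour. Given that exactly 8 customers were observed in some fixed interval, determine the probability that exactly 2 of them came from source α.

Given the total, each event is independently from source α with probability p = λ_α/(λ_α+λ_β) = 6.6/12.5 = 0.5280.
So K ~ Binomial(8, 6.6/12.5): P(K = 2) = C(8,2) · (6.6/12.5)^2 · (5.9/12.5)^6 ≈ 0.0863.

0.0863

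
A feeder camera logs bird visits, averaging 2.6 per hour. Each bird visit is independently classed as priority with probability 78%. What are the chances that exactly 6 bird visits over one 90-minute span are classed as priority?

Thinning: the bird visits that are classed as priority themselves form a Poisson process with rate 0.78 × 2.6 = 2.028 per hour.
Over the interval, μ = 2.028 × 1.5 = 3.042 (a 90-minute span = 1.5 hours).
P(N = 6) = e^(−3.042) · 3.042^6/6! ≈ 0.0525.

0.0525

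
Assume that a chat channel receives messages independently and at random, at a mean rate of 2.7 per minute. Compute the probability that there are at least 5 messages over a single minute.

With mean μ = 2.7 per minute,
P(N ≥ 5) = 1 − P(N ≤ 4) = 1 − Σ_{j=0}^{4} e^(−μ) μ^j/j! ≈ 0.1371.

0.1371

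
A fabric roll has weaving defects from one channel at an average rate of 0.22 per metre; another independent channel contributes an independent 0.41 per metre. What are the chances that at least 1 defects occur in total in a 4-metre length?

Independent Poisson processes superpose: combined rate λ = 0.22 + 0.41 = 0.63 per metre.
Over the interval, μ = 0.63 × 4 = 2.52 (a 4-metre length = 4 metres).
P(N ≥ 1) = 1 − P(N ≤ 0) ≈ 0.9195.

0.9195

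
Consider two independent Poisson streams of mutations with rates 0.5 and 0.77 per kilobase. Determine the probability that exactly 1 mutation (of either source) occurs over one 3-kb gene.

0.0844

Independent Poisson processes superpose: combined rate λ = 0.5 + 0.77 = 1.27 per kilobase.
Over the interval, μ = 1.27 × 3 = 3.81 (a 3-kb gene = 3 kilobases).
P(N = 1) = e^(−3.81) · 3.81^1/1! ≈ 0.0844.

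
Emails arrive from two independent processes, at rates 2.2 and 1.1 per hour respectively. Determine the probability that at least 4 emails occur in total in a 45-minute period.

Independent Poisson processes superpose: combined rate λ = 2.2 + 1.1 = 3.3 per hour.
Over the interval, μ = 3.3 × 0.75 = 2.475 (a 45-minute period = 0.75 hours).
P(N ≥ 4) = 1 − P(N ≤ 3) ≈ 0.2371.

0.2371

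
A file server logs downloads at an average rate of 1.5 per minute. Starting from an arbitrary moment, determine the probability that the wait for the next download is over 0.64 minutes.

0.3829

The wait for the next event is exponential with rate λ = 1.5 per minute.
P(T > 0.64) = e^(−λt) = e^(−1.5 × 0.64) = e^(−0.96) ≈ 0.3829.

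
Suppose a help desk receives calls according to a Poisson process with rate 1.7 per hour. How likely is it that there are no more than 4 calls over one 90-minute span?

0.8844

Over the interval, μ = 1.7 × 1.5 = 2.55 (a 90-minute span = 1.5 hours).
P(N ≤ 4) = Σ_{j=0}^{4} e^(−μ) μ^j/j! ≈ 0.8844.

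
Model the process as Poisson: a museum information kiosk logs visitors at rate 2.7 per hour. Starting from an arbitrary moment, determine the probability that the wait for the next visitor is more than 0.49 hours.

The wait for the next event is exponential with rate λ = 2.7 per hour.
P(T > 0.49) = e^(−λt) = e^(−2.7 × 0.49) = e^(−1.323) ≈ 0.2663.

0.2663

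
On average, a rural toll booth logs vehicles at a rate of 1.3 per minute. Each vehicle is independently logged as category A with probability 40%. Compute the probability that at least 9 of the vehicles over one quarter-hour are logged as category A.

0.3796

Thinning: the vehicles that are logged as category A themselves form a Poisson process with rate 0.4 × 1.3 = 0.52 per minute.
Over the interval, μ = 0.52 × 15 = 7.8 (a quarter-hour = 15 minutes).
P(N ≥ 9) = 1 − P(N ≤ 8) ≈ 0.3796.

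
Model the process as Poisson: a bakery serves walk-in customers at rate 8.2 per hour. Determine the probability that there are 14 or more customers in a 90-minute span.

0.3505

Over the interval, μ = 8.2 × 1.5 = 12.3 (a 90-minute span = 1.5 hours).
P(N ≥ 14) = 1 − P(N ≤ 13) = 1 − Σ_{j=0}^{13} e^(−μ) μ^j/j! ≈ 0.3505.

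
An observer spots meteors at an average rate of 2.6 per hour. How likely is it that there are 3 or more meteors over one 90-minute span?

0.7469

Over the interval, μ = 2.6 × 1.5 = 3.9 (a 90-minute span = 1.5 hours).
P(N ≥ 3) = 1 − P(N ≤ 2) = 1 − Σ_{j=0}^{2} e^(−μ) μ^j/j! ≈ 0.7469.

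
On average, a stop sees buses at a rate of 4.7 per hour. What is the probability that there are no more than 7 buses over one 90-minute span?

0.5913

Over the interval, μ = 4.7 × 1.5 = 7.05 (a 90-minute span = 1.5 hours).
P(N ≤ 7) = Σ_{j=0}^{7} e^(−μ) μ^j/j! ≈ 0.5913.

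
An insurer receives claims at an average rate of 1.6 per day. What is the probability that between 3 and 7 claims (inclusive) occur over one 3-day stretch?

Over the interval, μ = 1.6 × 3 = 4.8 (a 3-day stretch = 3 days).
P(3 ≤ N ≤ 7) = Σ_{j=3}^{7} e^(−4.8) · 4.8^j/j! ≈ 0.7441.

0.7441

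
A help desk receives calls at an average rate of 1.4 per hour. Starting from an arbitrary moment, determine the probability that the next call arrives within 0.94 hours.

Inter-arrival times are exponential with rate λ = 1.4 per hour.
P(T ≤ 0.94) = 1 − e^(−λt) = 1 − e^(−1.4 × 0.94) = 1 − e^(−1.316) ≈ 0.7318.

0.7318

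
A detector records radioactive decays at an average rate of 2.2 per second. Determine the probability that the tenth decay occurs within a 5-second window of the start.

Over the interval, μ = 2.2 × 5 = 11 (a 5-second window = 5 seconds).
The tenth arrival falls in the interval iff at least 10 events occur there: P(S_10 ≤ t) = P(N ≥ 10) = 1 − P(N ≤ 9) ≈ 0.6595.

0.6595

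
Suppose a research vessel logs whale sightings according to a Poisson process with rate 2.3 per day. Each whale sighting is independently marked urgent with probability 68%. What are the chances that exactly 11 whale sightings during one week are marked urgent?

0.1194

Thinning: the whale sightings that are marked urgent themselves form a Poisson process with rate 0.68 × 2.3 = 1.564 per day.
Over the interval, μ = 1.564 × 7 = 10.948 (a week = 7 days).
P(N = 11) = e^(−10.948) · 10.948^11/11! ≈ 0.1194.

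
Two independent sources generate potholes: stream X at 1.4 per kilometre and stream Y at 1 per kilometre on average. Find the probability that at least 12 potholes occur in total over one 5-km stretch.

0.5384

Independent Poisson processes superpose: combined rate λ = 1.4 + 1 = 2.4 per kilometre.
Over the interval, μ = 2.4 × 5 = 12 (a 5-km stretch = 5 kilometres).
P(N ≥ 12) = 1 − P(N ≤ 11) ≈ 0.5384.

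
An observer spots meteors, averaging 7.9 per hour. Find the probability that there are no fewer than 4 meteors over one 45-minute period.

Over the interval, μ = 7.9 × 0.75 = 5.925 (a 45-minute period = 0.75 hours).
P(N ≥ 4) = 1 − P(N ≤ 3) = 1 − Σ_{j=0}^{3} e^(−μ) μ^j/j! ≈ 0.8420.

0.8420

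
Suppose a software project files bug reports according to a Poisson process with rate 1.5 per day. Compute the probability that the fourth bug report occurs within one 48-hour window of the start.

Over the interval, μ = 1.5 × 2 = 3 (a 48-hour window = 2 days).
The fourth arrival falls in the interval iff at least 4 events occur there: P(S_4 ≤ t) = P(N ≥ 4) = 1 − P(N ≤ 3) ≈ 0.3528.

0.3528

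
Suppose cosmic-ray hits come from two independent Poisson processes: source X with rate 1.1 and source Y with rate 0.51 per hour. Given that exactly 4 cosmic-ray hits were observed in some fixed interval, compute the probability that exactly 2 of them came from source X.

0.2810

Given the total, each event is independently from source X with probability p = λ_X/(λ_X+λ_Y) = 1.1/1.61 ≈ 0.6832.
So K ~ Binomial(4, 1.1/1.61): P(K = 2) = C(4,2) · (1.1/1.61)^2 · (0.51/1.61)^2 ≈ 0.2810.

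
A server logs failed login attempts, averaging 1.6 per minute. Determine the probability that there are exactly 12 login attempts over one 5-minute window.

0.0481

Over the interval, μ = 1.6 × 5 = 8 (a 5-minute window = 5 minutes).
P(N = 12) = e^(−μ) μ^12/12! = e^(−8) · 8^12/479001600 ≈ 0.0481.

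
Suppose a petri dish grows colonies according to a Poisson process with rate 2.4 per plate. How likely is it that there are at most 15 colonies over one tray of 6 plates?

0.6293

Over the interval, μ = 2.4 × 6 = 14.4 (a tray of 6 plates = 6 plates).
P(N ≤ 15) = Σ_{j=0}^{15} e^(−μ) μ^j/j! ≈ 0.6293.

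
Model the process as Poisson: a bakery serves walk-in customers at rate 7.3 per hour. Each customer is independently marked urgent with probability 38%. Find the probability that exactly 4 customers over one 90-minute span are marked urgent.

Thinning: the customers that are marked urgent themselves form a Poisson process with rate 0.38 × 7.3 = 2.774 per hour.
Over the interval, μ = 2.774 × 1.5 = 4.161 (a 90-minute span = 1.5 hours).
P(N = 4) = e^(−4.161) · 4.161^4/4! ≈ 0.1948.

0.1948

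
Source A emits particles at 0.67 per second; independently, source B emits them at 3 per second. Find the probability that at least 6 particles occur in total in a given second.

Independent Poisson processes superpose: combined rate λ = 0.67 + 3 = 3.67 per second.
So μ = 3.67.
P(N ≥ 6) = 1 − P(N ≤ 5) ≈ 0.1656.

0.1656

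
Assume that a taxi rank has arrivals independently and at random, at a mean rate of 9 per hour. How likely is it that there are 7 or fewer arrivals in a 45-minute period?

Over the interval, μ = 9 × 0.75 = 6.75 (a 45-minute period = 0.75 hours).
P(N ≤ 7) = Σ_{j=0}^{7} e^(−μ) μ^j/j! ≈ 0.6359.

0.6359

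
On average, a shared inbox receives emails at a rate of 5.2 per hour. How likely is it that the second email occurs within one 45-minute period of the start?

0.9008

Over the interval, μ = 5.2 × 0.75 = 3.9 (a 45-minute period = 0.75 hours).
The second arrival falls in the interval iff at least 2 events occur there: P(S_2 ≤ t) = P(N ≥ 2) = 1 − P(N ≤ 1) ≈ 0.9008.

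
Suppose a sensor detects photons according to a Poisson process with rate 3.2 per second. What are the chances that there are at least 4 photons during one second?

0.3975

With mean μ = 3.2 per second,
P(N ≥ 4) = 1 − P(N ≤ 3) = 1 − Σ_{j=0}^{3} e^(−μ) μ^j/j! ≈ 0.3975.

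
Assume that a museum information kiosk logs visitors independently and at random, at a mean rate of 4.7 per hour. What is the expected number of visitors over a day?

E[N] = λt = 4.7 × 24 = 112.8 (a day = 24 hours).

112.8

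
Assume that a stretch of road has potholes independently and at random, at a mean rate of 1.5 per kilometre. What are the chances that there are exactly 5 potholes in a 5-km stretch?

Over the interval, μ = 1.5 × 5 = 7.5 (a 5-km stretch = 5 kilometres).
P(N = 5) = e^(−μ) μ^5/5! = e^(−7.5) · 7.5^5/120 ≈ 0.1094.

0.1094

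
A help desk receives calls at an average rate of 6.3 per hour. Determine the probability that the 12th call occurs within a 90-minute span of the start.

0.2427

Over the interval, μ = 6.3 × 1.5 = 9.45 (a 90-minute span = 1.5 hours).
The 12th arrival falls in the interval iff at least 12 events occur there: P(S_12 ≤ t) = P(N ≥ 12) = 1 − P(N ≤ 11) ≈ 0.2427.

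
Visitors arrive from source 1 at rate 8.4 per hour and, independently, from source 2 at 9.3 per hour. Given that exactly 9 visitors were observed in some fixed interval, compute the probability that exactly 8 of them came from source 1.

0.0122

Given the total, each event is independently from source 1 with probability p = λ_1/(λ_1+λ_2) = 8.4/17.7 ≈ 0.4746.
So K ~ Binomial(9, 8.4/17.7): P(K = 8) = C(9,8) · (8.4/17.7)^8 · (9.3/17.7)^1 ≈ 0.0122.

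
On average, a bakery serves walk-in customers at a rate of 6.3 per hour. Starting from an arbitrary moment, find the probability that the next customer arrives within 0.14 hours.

0.5860

Inter-arrival times are exponential with rate λ = 6.3 per hour.
P(T ≤ 0.14) = 1 − e^(−λt) = 1 − e^(−6.3 × 0.14) = 1 − e^(−0.882) ≈ 0.5860.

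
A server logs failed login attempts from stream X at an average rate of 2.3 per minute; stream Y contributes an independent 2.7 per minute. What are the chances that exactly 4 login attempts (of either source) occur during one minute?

Independent Poisson processes superpose: combined rate λ = 2.3 + 2.7 = 5 per minute.
So μ = 5.
P(N = 4) = e^(−5) · 5^4/4! ≈ 0.1755.

0.1755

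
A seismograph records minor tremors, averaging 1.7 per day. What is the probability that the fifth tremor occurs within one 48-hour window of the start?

0.2558

Over the interval, μ = 1.7 × 2 = 3.4 (a 48-hour window = 2 days).
The fifth arrival falls in the interval iff at least 5 events occur there: P(S_5 ≤ t) = P(N ≥ 5) = 1 − P(N ≤ 4) ≈ 0.2558.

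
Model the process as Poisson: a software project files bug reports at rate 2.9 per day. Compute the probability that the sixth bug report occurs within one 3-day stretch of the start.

0.8648

Over the interval, μ = 2.9 × 3 = 8.7 (a 3-day stretch = 3 days).
The sixth arrival falls in the interval iff at least 6 events occur there: P(S_6 ≤ t) = P(N ≥ 6) = 1 − P(N ≤ 5) ≈ 0.8648.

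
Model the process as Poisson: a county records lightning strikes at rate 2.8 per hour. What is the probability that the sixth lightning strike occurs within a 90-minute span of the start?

Over the interval, μ = 2.8 × 1.5 = 4.2 (a 90-minute span = 1.5 hours).
The sixth arrival falls in the interval iff at least 6 events occur there: P(S_6 ≤ t) = P(N ≥ 6) = 1 − P(N ≤ 5) ≈ 0.2469.

0.2469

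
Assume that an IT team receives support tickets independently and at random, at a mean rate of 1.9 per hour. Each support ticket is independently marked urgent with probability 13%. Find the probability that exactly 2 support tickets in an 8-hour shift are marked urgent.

Thinning: the support tickets that are marked urgent themselves form a Poisson process with rate 0.13 × 1.9 = 0.247 per hour.
Over the interval, μ = 0.247 × 8 = 1.976 (an 8-hour shift = 8 hours).
P(N = 2) = e^(−1.976) · 1.976^2/2! ≈ 0.2706.

0.2706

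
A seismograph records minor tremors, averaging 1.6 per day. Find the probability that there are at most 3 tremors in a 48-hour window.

0.6025

Over the interval, μ = 1.6 × 2 = 3.2 (a 48-hour window = 2 days).
P(N ≤ 3) = Σ_{j=0}^{3} e^(−μ) μ^j/j! ≈ 0.6025.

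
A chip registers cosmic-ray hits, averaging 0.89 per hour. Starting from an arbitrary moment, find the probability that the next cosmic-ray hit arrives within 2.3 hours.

Inter-arrival times are exponential with rate λ = 0.89 per hour.
P(T ≤ 2.3) = 1 − e^(−λt) = 1 − e^(−0.89 × 2.3) = 1 − e^(−2.047) ≈ 0.8709.

0.8709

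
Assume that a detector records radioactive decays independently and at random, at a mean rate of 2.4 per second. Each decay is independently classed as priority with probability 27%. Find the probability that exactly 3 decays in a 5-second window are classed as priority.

0.2220

Thinning: the decays that are classed as priority themselves form a Poisson process with rate 0.27 × 2.4 = 0.648 per second.
Over the interval, μ = 0.648 × 5 = 3.24 (a 5-second window = 5 seconds).
P(N = 3) = e^(−3.24) · 3.24^3/3! ≈ 0.2220.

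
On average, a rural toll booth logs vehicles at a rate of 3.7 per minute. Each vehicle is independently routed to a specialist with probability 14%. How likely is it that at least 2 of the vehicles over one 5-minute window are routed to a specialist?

Thinning: the vehicles that are routed to a specialist themselves form a Poisson process with rate 0.14 × 3.7 = 0.518 per minute.
Over the interval, μ = 0.518 × 5 = 2.59 (a 5-minute window = 5 minutes).
P(N ≥ 2) = 1 − P(N ≤ 1) ≈ 0.7307.

0.7307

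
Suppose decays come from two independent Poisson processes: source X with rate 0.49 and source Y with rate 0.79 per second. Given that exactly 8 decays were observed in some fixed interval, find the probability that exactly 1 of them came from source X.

0.1045

Given the total, each event is independently from source X with probability p = λ_X/(λ_X+λ_Y) = 0.49/1.28 ≈ 0.3828.
So K ~ Binomial(8, 0.49/1.28): P(K = 1) = C(8,1) · (0.49/1.28)^1 · (0.79/1.28)^7 ≈ 0.1045.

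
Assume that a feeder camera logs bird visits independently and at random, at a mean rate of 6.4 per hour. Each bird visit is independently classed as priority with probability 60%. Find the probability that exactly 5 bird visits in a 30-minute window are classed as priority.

Thinning: the bird visits that are classed as priority themselves form a Poisson process with rate 0.6 × 6.4 = 3.84 per hour.
Over the interval, μ = 3.84 × 0.5 = 1.92 (a 30-minute window = 0.5 hours).
P(N = 5) = e^(−1.92) · 1.92^5/5! ≈ 0.0319.

0.0319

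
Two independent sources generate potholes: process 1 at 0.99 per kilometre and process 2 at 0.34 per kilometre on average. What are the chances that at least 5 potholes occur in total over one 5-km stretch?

0.7926

Independent Poisson processes superpose: combined rate λ = 0.99 + 0.34 = 1.33 per kilometre.
Over the interval, μ = 1.33 × 5 = 6.65 (a 5-km stretch = 5 kilometres).
P(N ≥ 5) = 1 − P(N ≤ 4) ≈ 0.7926.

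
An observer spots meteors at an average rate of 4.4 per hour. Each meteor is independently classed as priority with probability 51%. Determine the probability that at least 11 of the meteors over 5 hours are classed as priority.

Thinning: the meteors that are classed as priority themselves form a Poisson process with rate 0.51 × 4.4 = 2.244 per hour.
Over the interval, μ = 2.244 × 5 = 11.22 (5 hours).
P(N ≥ 11) = 1 − P(N ≤ 10) ≈ 0.5661.

0.5661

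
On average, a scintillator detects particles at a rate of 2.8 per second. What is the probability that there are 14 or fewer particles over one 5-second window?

0.5704

Over the interval, μ = 2.8 × 5 = 14 (a 5-second window = 5 seconds).
P(N ≤ 14) = Σ_{j=0}^{14} e^(−μ) μ^j/j! ≈ 0.5704.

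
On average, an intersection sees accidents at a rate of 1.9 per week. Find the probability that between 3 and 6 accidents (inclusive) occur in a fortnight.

Over the interval, μ = 1.9 × 2 = 3.8 (a fortnight = 2 weeks).
P(3 ≤ N ≤ 6) = Σ_{j=3}^{6} e^(−3.8) · 3.8^j/j! ≈ 0.6402.

0.6402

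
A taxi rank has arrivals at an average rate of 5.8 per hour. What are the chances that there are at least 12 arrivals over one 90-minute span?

Over the interval, μ = 5.8 × 1.5 = 8.7 (a 90-minute span = 1.5 hours).
P(N ≥ 12) = 1 − P(N ≤ 11) = 1 − Σ_{j=0}^{11} e^(−μ) μ^j/j! ≈ 0.1689.

0.1689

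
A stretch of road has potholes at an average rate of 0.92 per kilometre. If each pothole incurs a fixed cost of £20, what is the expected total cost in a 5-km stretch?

E[N] = 0.92 × 5 = 4.6 (a 5-km stretch = 5 kilometres); E[cost] = 4.6 × £20 = £92.

£92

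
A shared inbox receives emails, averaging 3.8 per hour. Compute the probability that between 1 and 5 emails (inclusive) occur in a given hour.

With mean μ = 3.8 per hour,
P(1 ≤ N ≤ 5) = Σ_{j=1}^{5} e^(−3.8) · 3.8^j/j! ≈ 0.7932.

0.7932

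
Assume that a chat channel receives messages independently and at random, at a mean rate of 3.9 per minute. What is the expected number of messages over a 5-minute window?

E[N] = λt = 3.9 × 5 = 19.5 (a 5-minute window = 5 minutes).

19.5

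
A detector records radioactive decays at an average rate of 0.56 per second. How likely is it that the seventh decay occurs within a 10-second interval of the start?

0.3297

Over the interval, μ = 0.56 × 10 = 5.6 (a 10-second interval = 10 seconds).
The seventh arrival falls in the interval iff at least 7 events occur there: P(S_7 ≤ t) = P(N ≥ 7) = 1 − P(N ≤ 6) ≈ 0.3297.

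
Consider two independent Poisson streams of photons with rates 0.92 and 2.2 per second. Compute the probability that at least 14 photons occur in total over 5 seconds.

Independent Poisson processes superpose: combined rate λ = 0.92 + 2.2 = 3.12 per second.
Over the interval, μ = 3.12 × 5 = 15.6 (5 seconds).
P(N ≥ 14) = 1 − P(N ≤ 13) ≈ 0.6917.

0.6917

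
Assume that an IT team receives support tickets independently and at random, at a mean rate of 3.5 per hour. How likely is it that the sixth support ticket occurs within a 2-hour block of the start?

0.6993

Over the interval, μ = 3.5 × 2 = 7 (a 2-hour block = 2 hours).
The sixth arrival falls in the interval iff at least 6 events occur there: P(S_6 ≤ t) = P(N ≥ 6) = 1 − P(N ≤ 5) ≈ 0.6993.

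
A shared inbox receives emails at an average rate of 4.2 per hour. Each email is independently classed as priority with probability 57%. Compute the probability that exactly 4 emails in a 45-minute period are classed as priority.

0.0719

Thinning: the emails that are classed as priority themselves form a Poisson process with rate 0.57 × 4.2 = 2.394 per hour.
Over the interval, μ = 2.394 × 0.75 = 1.7955 (a 45-minute period = 0.75 hours).
P(N = 4) = e^(−1.7955) · 1.7955^4/4! ≈ 0.0719.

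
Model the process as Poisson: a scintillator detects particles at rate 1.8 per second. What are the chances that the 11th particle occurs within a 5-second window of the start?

0.2940

Over the interval, μ = 1.8 × 5 = 9 (a 5-second window = 5 seconds).
The 11th arrival falls in the interval iff at least 11 events occur there: P(S_11 ≤ t) = P(N ≥ 11) = 1 − P(N ≤ 10) ≈ 0.2940.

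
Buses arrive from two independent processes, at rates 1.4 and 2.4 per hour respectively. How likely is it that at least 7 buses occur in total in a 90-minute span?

0.3456

Independent Poisson processes superpose: combined rate λ = 1.4 + 2.4 = 3.8 per hour.
Over the interval, μ = 3.8 × 1.5 = 5.7 (a 90-minute span = 1.5 hours).
P(N ≥ 7) = 1 − P(N ≤ 6) ≈ 0.3456.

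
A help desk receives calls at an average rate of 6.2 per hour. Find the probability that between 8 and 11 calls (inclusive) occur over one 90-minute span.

0.4830

Over the interval, μ = 6.2 × 1.5 = 9.3 (a 90-minute span = 1.5 hours).
P(8 ≤ N ≤ 11) = Σ_{j=8}^{11} e^(−9.3) · 9.3^j/j! ≈ 0.4830.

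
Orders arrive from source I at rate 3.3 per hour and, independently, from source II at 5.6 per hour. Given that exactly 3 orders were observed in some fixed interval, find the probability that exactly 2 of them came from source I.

Given the total, each event is independently from source I with probability p = λ_I/(λ_I+λ_II) = 3.3/8.9 ≈ 0.3708.
So K ~ Binomial(3, 3.3/8.9): P(K = 2) = C(3,2) · (3.3/8.9)^2 · (5.6/8.9)^1 ≈ 0.2595.

0.2595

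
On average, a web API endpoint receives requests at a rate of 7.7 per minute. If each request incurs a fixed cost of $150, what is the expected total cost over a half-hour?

$34650

E[N] = 7.7 × 30 = 231 (a half-hour = 30 minutes); E[cost] = 231 × $150 = $34650.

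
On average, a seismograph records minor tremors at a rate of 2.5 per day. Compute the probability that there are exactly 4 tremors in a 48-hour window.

0.1755

Over the interval, μ = 2.5 × 2 = 5 (a 48-hour window = 2 days).
P(N = 4) = e^(−μ) μ^4/4! = e^(−5) · 5^4/24 ≈ 0.1755.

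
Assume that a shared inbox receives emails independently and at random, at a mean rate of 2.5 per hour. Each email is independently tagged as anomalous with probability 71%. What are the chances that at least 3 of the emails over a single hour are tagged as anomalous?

Thinning: the emails that are tagged as anomalous themselves form a Poisson process with rate 0.71 × 2.5 = 1.775 per hour.
So μ = 1.775.
P(N ≥ 3) = 1 − P(N ≤ 2) ≈ 0.2627.

0.2627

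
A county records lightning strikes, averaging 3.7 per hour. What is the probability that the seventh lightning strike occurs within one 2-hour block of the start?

Over the interval, μ = 3.7 × 2 = 7.4 (a 2-hour block = 2 hours).
The seventh arrival falls in the interval iff at least 7 events occur there: P(S_7 ≤ t) = P(N ≥ 7) = 1 − P(N ≤ 6) ≈ 0.6080.

0.6080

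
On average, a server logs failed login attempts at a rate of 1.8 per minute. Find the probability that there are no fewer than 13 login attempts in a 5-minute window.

Over the interval, μ = 1.8 × 5 = 9 (a 5-minute window = 5 minutes).
P(N ≥ 13) = 1 − P(N ≤ 12) = 1 − Σ_{j=0}^{12} e^(−μ) μ^j/j! ≈ 0.1242.

0.1242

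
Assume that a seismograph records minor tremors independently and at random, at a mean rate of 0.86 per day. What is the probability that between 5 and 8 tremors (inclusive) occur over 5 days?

0.3979

Over the interval, μ = 0.86 × 5 = 4.3 (5 days).
P(5 ≤ N ≤ 8) = Σ_{j=5}^{8} e^(−4.3) · 4.3^j/j! ≈ 0.3979.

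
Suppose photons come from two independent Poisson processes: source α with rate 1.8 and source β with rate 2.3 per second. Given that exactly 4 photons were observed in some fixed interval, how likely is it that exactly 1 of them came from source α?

0.3100

Given the total, each event is independently from source α with probability p = λ_α/(λ_α+λ_β) = 1.8/4.1 ≈ 0.4390.
So K ~ Binomial(4, 1.8/4.1): P(K = 1) = C(4,1) · (1.8/4.1)^1 · (2.3/4.1)^3 ≈ 0.3100.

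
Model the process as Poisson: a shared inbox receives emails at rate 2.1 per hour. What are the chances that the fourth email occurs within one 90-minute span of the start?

Over the interval, μ = 2.1 × 1.5 = 3.15 (a 90-minute span = 1.5 hours).
The fourth arrival falls in the interval iff at least 4 events occur there: P(S_4 ≤ t) = P(N ≥ 4) = 1 − P(N ≤ 3) ≈ 0.3863.

0.3863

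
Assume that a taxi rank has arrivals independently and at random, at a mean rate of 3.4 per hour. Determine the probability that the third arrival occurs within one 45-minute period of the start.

Over the interval, μ = 3.4 × 0.75 = 2.55 (a 45-minute period = 0.75 hours).
The third arrival falls in the interval iff at least 3 events occur there: P(S_3 ≤ t) = P(N ≥ 3) = 1 − P(N ≤ 2) ≈ 0.4689.

0.4689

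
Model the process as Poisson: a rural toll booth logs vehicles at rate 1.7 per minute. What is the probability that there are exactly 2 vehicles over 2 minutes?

0.1929

Over the interval, μ = 1.7 × 2 = 3.4 (2 minutes).
P(N = 2) = e^(−μ) μ^2/2! = e^(−3.4) · 3.4^2/2 ≈ 0.1929.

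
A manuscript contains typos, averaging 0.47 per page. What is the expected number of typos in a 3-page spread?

E[N] = λt = 0.47 × 3 = 1.41 (a 3-page spread = 3 pages).

1.41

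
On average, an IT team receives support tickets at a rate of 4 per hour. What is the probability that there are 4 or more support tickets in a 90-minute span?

Over the interval, μ = 4 × 1.5 = 6 (a 90-minute span = 1.5 hours).
P(N ≥ 4) = 1 − P(N ≤ 3) = 1 − Σ_{j=0}^{3} e^(−μ) μ^j/j! ≈ 0.8488.

0.8488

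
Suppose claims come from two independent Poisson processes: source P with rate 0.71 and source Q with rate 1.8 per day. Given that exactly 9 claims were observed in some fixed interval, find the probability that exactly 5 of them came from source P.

Given the total, each event is independently from source P with probability p = λ_P/(λ_P+λ_Q) = 0.71/2.51 ≈ 0.2829.
So K ~ Binomial(9, 0.71/2.51): P(K = 5) = C(9,5) · (0.71/2.51)^5 · (1.8/2.51)^4 ≈ 0.0604.

0.0604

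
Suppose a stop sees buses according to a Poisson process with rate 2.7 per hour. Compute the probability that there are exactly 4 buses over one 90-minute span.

Over the interval, μ = 2.7 × 1.5 = 4.05 (a 90-minute span = 1.5 hours).
P(N = 4) = e^(−μ) μ^4/4! = e^(−4.05) · 4.05^4/24 ≈ 0.1953.

0.1953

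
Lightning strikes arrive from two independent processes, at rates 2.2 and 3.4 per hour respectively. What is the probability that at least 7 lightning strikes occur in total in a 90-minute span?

Independent Poisson processes superpose: combined rate λ = 2.2 + 3.4 = 5.6 per hour.
Over the interval, μ = 5.6 × 1.5 = 8.4 (a 90-minute span = 1.5 hours).
P(N ≥ 7) = 1 − P(N ≤ 6) ≈ 0.7330.

0.7330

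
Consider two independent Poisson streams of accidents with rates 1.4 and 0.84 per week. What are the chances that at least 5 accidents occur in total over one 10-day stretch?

Independent Poisson processes superpose: combined rate λ = 1.4 + 0.84 = 2.24 per week.
Over the interval, μ = 2.24 × 10/7 = 3.2 (a 10-day stretch = 10/7 weeks).
P(N ≥ 5) = 1 − P(N ≤ 4) ≈ 0.2194.

0.2194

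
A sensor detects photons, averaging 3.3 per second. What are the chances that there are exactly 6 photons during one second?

0.0662

With mean μ = 3.3 per second,
P(N = 6) = e^(−μ) μ^6/6! = e^(−3.3) · 3.3^6/720 ≈ 0.0662.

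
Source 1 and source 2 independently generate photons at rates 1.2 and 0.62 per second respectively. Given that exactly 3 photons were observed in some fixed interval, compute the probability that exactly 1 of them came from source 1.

Given the total, each event is independently from source 1 with probability p = λ_1/(λ_1+λ_2) = 1.2/1.82 ≈ 0.6593.
So K ~ Binomial(3, 1.2/1.82): P(K = 1) = C(3,1) · (1.2/1.82)^1 · (0.62/1.82)^2 ≈ 0.2295.

0.2295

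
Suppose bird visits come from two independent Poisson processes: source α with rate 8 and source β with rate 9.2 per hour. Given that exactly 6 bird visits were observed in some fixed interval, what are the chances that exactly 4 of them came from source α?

Given the total, each event is independently from source α with probability p = λ_α/(λ_α+λ_β) = 8/17.2 ≈ 0.4651.
So K ~ Binomial(6, 8/17.2): P(K = 4) = C(6,4) · (8/17.2)^4 · (9.2/17.2)^2 ≈ 0.2008.

0.2008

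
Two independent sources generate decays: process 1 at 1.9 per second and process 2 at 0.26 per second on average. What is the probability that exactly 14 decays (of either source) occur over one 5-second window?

Independent Poisson processes superpose: combined rate λ = 1.9 + 0.26 = 2.16 per second.
Over the interval, μ = 2.16 × 5 = 10.8 (a 5-second window = 5 seconds).
P(N = 14) = e^(−10.8) · 10.8^14/14! ≈ 0.0687.

0.0687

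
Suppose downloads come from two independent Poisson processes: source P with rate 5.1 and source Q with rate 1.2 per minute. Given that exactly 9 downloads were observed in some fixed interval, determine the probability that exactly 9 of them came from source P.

0.1493

Given the total, each event is independently from source P with probability p = λ_P/(λ_P+λ_Q) = 5.1/6.3 ≈ 0.8095.
So K ~ Binomial(9, 5.1/6.3): P(K = 9) = C(9,9) · (5.1/6.3)^9 · (1.2/6.3)^0 ≈ 0.1493.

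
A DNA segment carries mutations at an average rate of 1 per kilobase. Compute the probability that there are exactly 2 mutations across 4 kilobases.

0.1465

Over the interval, μ = 1 × 4 = 4 (4 kilobases).
P(N = 2) = e^(−μ) μ^2/2! = e^(−4) · 4^2/2 ≈ 0.1465.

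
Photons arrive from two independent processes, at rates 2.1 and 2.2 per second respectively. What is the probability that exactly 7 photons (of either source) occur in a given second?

0.0732

Independent Poisson processes superpose: combined rate λ = 2.1 + 2.2 = 4.3 per second.
So μ = 4.3.
P(N = 7) = e^(−4.3) · 4.3^7/7! ≈ 0.0732.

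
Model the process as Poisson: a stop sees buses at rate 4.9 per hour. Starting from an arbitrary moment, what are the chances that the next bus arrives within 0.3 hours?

Inter-arrival times are exponential with rate λ = 4.9 per hour.
P(T ≤ 0.3) = 1 − e^(−λt) = 1 − e^(−4.9 × 0.3) = 1 − e^(−1.47) ≈ 0.7701.

0.7701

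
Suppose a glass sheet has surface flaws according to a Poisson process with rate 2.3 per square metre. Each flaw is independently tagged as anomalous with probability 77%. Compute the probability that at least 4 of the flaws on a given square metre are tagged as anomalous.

Thinning: the flaws that are tagged as anomalous themselves form a Poisson process with rate 0.77 × 2.3 = 1.771 per square metre.
So μ = 1.771.
P(N ≥ 4) = 1 − P(N ≤ 3) ≈ 0.1041.

0.1041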